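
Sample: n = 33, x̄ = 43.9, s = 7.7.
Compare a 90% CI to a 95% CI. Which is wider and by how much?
95% CI is wider by 0.92

df = 32
90% CI: t* = 1.694, (41.63, 46.17), width = 2 · t* · s/√n = 4.54
95% CI: t* = 2.037, (41.17, 46.63), width = 2 · t* · s/√n = 5.46

The 95% CI is wider by 5.46 - 4.54 = 0.92.
Higher confidence requires a wider interval.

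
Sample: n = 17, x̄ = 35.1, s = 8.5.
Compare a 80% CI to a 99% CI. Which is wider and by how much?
99% CI is wider by 6.53

df = 16
80% CI: t* = 1.337, (32.34, 37.86), width = 2 · t* · s/√n = 5.51
99% CI: t* = 2.921, (29.08, 41.12), width = 2 · t* · s/√n = 12.04

The 99% CI is wider by 12.04 - 5.51 = 6.53.
Higher confidence requires a wider interval.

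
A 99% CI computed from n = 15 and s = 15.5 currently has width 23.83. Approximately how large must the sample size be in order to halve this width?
n ≈ 60

CI width ∝ 1/√n
To reduce width by factor 2, need √n to grow by 2 → need 2² = 4 times as many samples.

Current: n = 15, width = 23.83
New: n = 60, width ≈ 10.65

Width reduced by factor of 23.83/10.65 = 2.24.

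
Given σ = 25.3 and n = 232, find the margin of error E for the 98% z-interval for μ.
Margin of error = 3.86

Margin of error = z* · σ/√n
= 2.326 · 25.3/√232
= 2.326 · 25.3/15.2315
= 3.86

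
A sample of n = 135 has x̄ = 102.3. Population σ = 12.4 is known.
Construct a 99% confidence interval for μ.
(99.55, 105.05)

z-interval (σ known):
z* = 2.576 for 99% confidence

Margin of error = z* · σ/√n = 2.576 · 12.4/√135 = 2.75

CI: (102.3 - 2.75, 102.3 + 2.75) = (99.55, 105.05)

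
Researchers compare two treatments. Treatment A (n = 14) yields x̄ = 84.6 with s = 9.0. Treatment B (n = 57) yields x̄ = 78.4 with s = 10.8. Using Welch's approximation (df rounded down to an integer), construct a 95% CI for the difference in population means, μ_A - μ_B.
(0.41, 11.99)

Difference: x̄₁ - x̄₂ = 6.20
SE = √(s₁²/n₁ + s₂²/n₂) = √(9.0²/14 + 10.8²/57) = 2.7986
df = 23.15 → 23 (Welch–Satterthwaite, rounded down)
t* = 2.069

CI: 6.20 ± 2.069 · 2.7986 = 6.20 ± 5.79 = (0.41, 11.99)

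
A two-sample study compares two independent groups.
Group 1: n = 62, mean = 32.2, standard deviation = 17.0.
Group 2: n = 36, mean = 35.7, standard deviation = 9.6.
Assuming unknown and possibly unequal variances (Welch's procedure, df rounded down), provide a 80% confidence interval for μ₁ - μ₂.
(-6.97, -0.03)

Difference: x̄₁ - x̄₂ = -3.50
SE = √(s₁²/n₁ + s₂²/n₂) = √(17.0²/62 + 9.6²/36) = 2.6872
df = 95.96 → 95 (Welch–Satterthwaite, rounded down)
t* = 1.291

CI: -3.50 ± 1.291 · 2.6872 = -3.50 ± 3.47 = (-6.97, -0.03)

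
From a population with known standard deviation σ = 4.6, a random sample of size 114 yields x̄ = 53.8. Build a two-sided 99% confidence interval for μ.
(52.69, 54.91)

z-interval (σ known):
z* = 2.576 for 99% confidence

Margin of error = z* · σ/√n = 2.576 · 4.6/√114 = 1.11

CI: (53.8 - 1.11, 53.8 + 1.11) = (52.69, 54.91)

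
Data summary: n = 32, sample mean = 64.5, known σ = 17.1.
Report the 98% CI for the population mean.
(57.47, 71.53)

z-interval (σ known):
z* = 2.326 for 98% confidence

Margin of error = z* · σ/√n = 2.326 · 17.1/√32 = 7.03

CI: (64.5 - 7.03, 64.5 + 7.03) = (57.47, 71.53)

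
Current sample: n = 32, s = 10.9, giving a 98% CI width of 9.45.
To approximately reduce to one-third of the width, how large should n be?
n ≈ 288

CI width ∝ 1/√n
To reduce width by factor 3, need √n to grow by 3 → need 3² = 9 times as many samples.

Current: n = 32, width = 9.45
New: n = 288, width ≈ 3.00

Width reduced by factor of 9.45/3.00 = 3.15.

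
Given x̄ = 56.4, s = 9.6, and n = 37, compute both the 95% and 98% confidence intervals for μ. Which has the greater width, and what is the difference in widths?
98% CI is wider by 1.28

df = 36
95% CI: t* = 2.028, (53.20, 59.60), width = 2 · t* · s/√n = 6.40
98% CI: t* = 2.434, (52.56, 60.24), width = 2 · t* · s/√n = 7.68

The 98% CI is wider by 7.68 - 6.40 = 1.28.
Higher confidence requires a wider interval.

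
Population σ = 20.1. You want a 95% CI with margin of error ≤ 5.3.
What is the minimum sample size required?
n ≥ 56

For margin E ≤ 5.3:
n ≥ (z* · σ / E)²
n ≥ (1.960 · 20.1 / 5.3)²
n ≥ 55.25

Minimum n = 56 (rounding up)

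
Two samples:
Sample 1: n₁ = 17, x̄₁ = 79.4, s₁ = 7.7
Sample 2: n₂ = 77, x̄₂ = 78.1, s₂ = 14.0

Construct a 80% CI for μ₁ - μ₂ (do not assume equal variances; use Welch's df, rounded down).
(-1.90, 4.50)

Difference: x̄₁ - x̄₂ = 1.30
SE = √(s₁²/n₁ + s₂²/n₂) = √(7.7²/17 + 14.0²/77) = 2.4562
df = 43.05 → 43 (Welch–Satterthwaite, rounded down)
t* = 1.302

CI: 1.30 ± 1.302 · 2.4562 = 1.30 ± 3.20 = (-1.90, 4.50)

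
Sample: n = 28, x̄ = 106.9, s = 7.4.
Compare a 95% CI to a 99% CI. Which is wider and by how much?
99% CI is wider by 2.01

df = 27
95% CI: t* = 2.052, (104.03, 109.77), width = 2 · t* · s/√n = 5.74
99% CI: t* = 2.771, (103.02, 110.78), width = 2 · t* · s/√n = 7.75

The 99% CI is wider by 7.75 - 5.74 = 2.01.
Higher confidence requires a wider interval.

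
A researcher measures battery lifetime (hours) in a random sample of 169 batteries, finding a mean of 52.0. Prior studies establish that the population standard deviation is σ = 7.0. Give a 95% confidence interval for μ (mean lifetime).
(50.94, 53.06)

z-interval (σ known):
z* = 1.960 for 95% confidence

Margin of error = z* · σ/√n = 1.960 · 7.0/√169 = 1.06

CI: (52.0 - 1.06, 52.0 + 1.06) = (50.94, 53.06)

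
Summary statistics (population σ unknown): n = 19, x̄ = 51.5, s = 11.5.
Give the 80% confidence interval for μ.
(47.99, 55.01)

t-interval (σ unknown):
df = n - 1 = 18
t* = 1.330 for 80% confidence

Margin of error = t* · s/√n = 1.330 · 11.5/√19 = 3.51

CI: (47.99, 55.01)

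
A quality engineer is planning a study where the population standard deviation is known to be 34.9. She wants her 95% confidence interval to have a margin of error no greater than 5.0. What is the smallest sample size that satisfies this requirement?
n ≥ 188

For margin E ≤ 5.0:
n ≥ (z* · σ / E)²
n ≥ (1.960 · 34.9 / 5.0)²
n ≥ 187.16

Minimum n = 188 (rounding up)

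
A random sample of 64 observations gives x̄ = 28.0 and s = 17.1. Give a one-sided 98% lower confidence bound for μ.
μ ≥ 23.52

Lower bound (one-sided):
t* = 2.097 (one-sided for 98%)
Lower bound = x̄ - t* · s/√n = 28.0 - 2.097 · 17.1/√64 = 23.52

We are 98% confident that μ ≥ 23.52.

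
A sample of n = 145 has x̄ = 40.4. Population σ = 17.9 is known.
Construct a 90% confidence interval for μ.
(37.95, 42.85)

z-interval (σ known):
z* = 1.645 for 90% confidence

Margin of error = z* · σ/√n = 1.645 · 17.9/√145 = 2.45

CI: (40.4 - 2.45, 40.4 + 2.45) = (37.95, 42.85)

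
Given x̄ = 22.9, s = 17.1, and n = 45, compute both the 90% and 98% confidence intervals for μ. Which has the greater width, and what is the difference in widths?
98% CI is wider by 3.74

df = 44
90% CI: t* = 1.680, (18.62, 27.18), width = 2 · t* · s/√n = 8.57
98% CI: t* = 2.414, (16.75, 29.05), width = 2 · t* · s/√n = 12.31

The 98% CI is wider by 12.31 - 8.57 = 3.74.
Higher confidence requires a wider interval.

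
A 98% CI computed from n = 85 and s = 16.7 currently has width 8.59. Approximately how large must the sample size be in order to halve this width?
n ≈ 340

CI width ∝ 1/√n
To reduce width by factor 2, need √n to grow by 2 → need 2² = 4 times as many samples.

Current: n = 85, width = 8.59
New: n = 340, width ≈ 4.23

Width reduced by factor of 8.59/4.23 = 2.03.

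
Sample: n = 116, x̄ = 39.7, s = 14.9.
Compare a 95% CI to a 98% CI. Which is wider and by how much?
98% CI is wider by 1.05

df = 115
95% CI: t* = 1.981, (36.96, 42.44), width = 2 · t* · s/√n = 5.48
98% CI: t* = 2.359, (36.44, 42.96), width = 2 · t* · s/√n = 6.53

The 98% CI is wider by 6.53 - 5.48 = 1.05.
Higher confidence requires a wider interval.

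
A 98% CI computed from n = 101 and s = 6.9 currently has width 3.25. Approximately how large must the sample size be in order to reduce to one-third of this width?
n ≈ 909

CI width ∝ 1/√n
To reduce width by factor 3, need √n to grow by 3 → need 3² = 9 times as many samples.

Current: n = 101, width = 3.25
New: n = 909, width ≈ 1.07

Width reduced by factor of 3.25/1.07 = 3.04.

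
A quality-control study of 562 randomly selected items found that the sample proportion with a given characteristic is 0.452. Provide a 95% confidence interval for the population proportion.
(0.411, 0.493)

Proportion CI:
SE = √(p̂(1-p̂)/n) = √(0.452 · 0.548 / 562) = 0.02099

z* = 1.960
Margin = z* · SE = 1.960 · 0.02099 = 0.0411

CI: 0.452 ± 0.0411 = (0.411, 0.493)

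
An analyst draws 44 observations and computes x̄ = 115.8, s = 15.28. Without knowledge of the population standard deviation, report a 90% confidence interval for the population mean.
(111.93, 119.67)

t-interval (σ unknown):
df = n - 1 = 43
t* = 1.681 for 90% confidence

Margin of error = t* · s/√n = 1.681 · 15.28/√44 = 3.87

CI: (111.93, 119.67)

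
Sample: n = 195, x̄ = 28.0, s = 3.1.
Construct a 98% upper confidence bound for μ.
μ ≤ 28.46

Upper bound (one-sided):
t* = 2.068 (one-sided for 98%)
Upper bound = x̄ + t* · s/√n = 28.0 + 2.068 · 3.1/√195 = 28.46

We are 98% confident that μ ≤ 28.46.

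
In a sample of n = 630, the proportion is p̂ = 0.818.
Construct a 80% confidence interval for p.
(0.798, 0.838)

Proportion CI:
SE = √(p̂(1-p̂)/n) = √(0.818 · 0.182 / 630) = 0.01537

z* = 1.282
Margin = z* · SE = 1.282 · 0.01537 = 0.0197

CI: 0.818 ± 0.0197 = (0.798, 0.838)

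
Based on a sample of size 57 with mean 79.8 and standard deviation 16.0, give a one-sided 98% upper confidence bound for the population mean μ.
μ ≤ 84.26

Upper bound (one-sided):
t* = 2.103 (one-sided for 98%)
Upper bound = x̄ + t* · s/√n = 79.8 + 2.103 · 16.0/√57 = 84.26

We are 98% confident that μ ≤ 84.26.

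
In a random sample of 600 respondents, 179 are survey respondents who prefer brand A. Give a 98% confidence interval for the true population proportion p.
(0.255, 0.342)

Proportion CI:
p̂ = 179/600 = 0.29833
SE = √(p̂(1-p̂)/n) = √(0.29833 · 0.70167 / 600) = 0.01868

z* = 2.326
Margin = z* · SE = 2.326 · 0.01868 = 0.0434

CI: 0.29833 ± 0.0434 = (0.255, 0.342)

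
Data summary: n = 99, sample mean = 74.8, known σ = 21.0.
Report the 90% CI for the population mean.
(71.33, 78.27)

z-interval (σ known):
z* = 1.645 for 90% confidence

Margin of error = z* · σ/√n = 1.645 · 21.0/√99 = 3.47

CI: (74.8 - 3.47, 74.8 + 3.47) = (71.33, 78.27)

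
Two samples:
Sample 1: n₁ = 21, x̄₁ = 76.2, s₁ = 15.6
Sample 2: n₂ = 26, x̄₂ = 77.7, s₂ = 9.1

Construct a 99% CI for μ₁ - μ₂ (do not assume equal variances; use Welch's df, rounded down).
(-12.07, 9.07)

Difference: x̄₁ - x̄₂ = -1.50
SE = √(s₁²/n₁ + s₂²/n₂) = √(15.6²/21 + 9.1²/26) = 3.8436
df = 30.65 → 30 (Welch–Satterthwaite, rounded down)
t* = 2.750

CI: -1.50 ± 2.750 · 3.8436 = -1.50 ± 10.57 = (-12.07, 9.07)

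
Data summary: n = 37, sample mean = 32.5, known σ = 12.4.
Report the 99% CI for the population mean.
(27.25, 37.75)

z-interval (σ known):
z* = 2.576 for 99% confidence

Margin of error = z* · σ/√n = 2.576 · 12.4/√37 = 5.25

CI: (32.5 - 5.25, 32.5 + 5.25) = (27.25, 37.75)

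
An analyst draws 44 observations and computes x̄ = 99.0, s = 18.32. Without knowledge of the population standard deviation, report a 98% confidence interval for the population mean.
(92.33, 105.67)

t-interval (σ unknown):
df = n - 1 = 43
t* = 2.416 for 98% confidence

Margin of error = t* · s/√n = 2.416 · 18.32/√44 = 6.67

CI: (92.33, 105.67)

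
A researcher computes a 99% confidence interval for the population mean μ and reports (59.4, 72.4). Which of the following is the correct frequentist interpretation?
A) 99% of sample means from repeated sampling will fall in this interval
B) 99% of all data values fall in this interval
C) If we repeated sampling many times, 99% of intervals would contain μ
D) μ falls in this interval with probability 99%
C

A) Wrong — coverage applies to intervals containing μ, not to future x̄ values.
B) Wrong — a CI is about the parameter μ, not individual data values.
C) Correct — this is the frequentist long-run coverage interpretation.
D) Wrong — μ is fixed; the randomness lives in the interval, not in μ.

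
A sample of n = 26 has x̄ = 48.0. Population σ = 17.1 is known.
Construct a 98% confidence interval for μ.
(40.20, 55.80)

z-interval (σ known):
z* = 2.326 for 98% confidence

Margin of error = z* · σ/√n = 2.326 · 17.1/√26 = 7.80

CI: (48.0 - 7.80, 48.0 + 7.80) = (40.20, 55.80)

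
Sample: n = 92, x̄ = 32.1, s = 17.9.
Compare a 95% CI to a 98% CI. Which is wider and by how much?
98% CI is wider by 1.43

df = 91
95% CI: t* = 1.986, (28.39, 35.81), width = 2 · t* · s/√n = 7.41
98% CI: t* = 2.368, (27.68, 36.52), width = 2 · t* · s/√n = 8.84

The 98% CI is wider by 8.84 - 7.41 = 1.43.
Higher confidence requires a wider interval.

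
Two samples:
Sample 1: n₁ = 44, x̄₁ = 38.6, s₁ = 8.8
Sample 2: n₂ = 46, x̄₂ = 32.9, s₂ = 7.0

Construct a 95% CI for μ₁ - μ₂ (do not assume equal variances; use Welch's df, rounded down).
(2.36, 9.04)

Difference: x̄₁ - x̄₂ = 5.70
SE = √(s₁²/n₁ + s₂²/n₂) = √(8.8²/44 + 7.0²/46) = 1.6808
df = 82.07 → 82 (Welch–Satterthwaite, rounded down)
t* = 1.989

CI: 5.70 ± 1.989 · 1.6808 = 5.70 ± 3.34 = (2.36, 9.04)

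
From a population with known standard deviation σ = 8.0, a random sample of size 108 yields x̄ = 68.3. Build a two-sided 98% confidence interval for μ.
(66.51, 70.09)

z-interval (σ known):
z* = 2.326 for 98% confidence

Margin of error = z* · σ/√n = 2.326 · 8.0/√108 = 1.79

CI: (68.3 - 1.79, 68.3 + 1.79) = (66.51, 70.09)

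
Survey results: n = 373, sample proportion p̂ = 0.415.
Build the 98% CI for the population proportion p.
(0.356, 0.474)

Proportion CI:
SE = √(p̂(1-p̂)/n) = √(0.415 · 0.585 / 373) = 0.02551

z* = 2.326
Margin = z* · SE = 2.326 · 0.02551 = 0.0593

CI: 0.415 ± 0.0593 = (0.356, 0.474)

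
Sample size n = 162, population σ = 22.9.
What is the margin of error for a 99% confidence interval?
Margin of error = 4.63

Margin of error = z* · σ/√n
= 2.576 · 22.9/√162
= 2.576 · 22.9/12.7279
= 4.63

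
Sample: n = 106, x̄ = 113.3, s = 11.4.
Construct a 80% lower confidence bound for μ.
μ ≥ 112.36

Lower bound (one-sided):
t* = 0.845 (one-sided for 80%)
Lower bound = x̄ - t* · s/√n = 113.3 - 0.845 · 11.4/√106 = 112.36

We are 80% confident that μ ≥ 112.36.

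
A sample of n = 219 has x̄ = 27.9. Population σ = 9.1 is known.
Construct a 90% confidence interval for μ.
(26.89, 28.91)

z-interval (σ known):
z* = 1.645 for 90% confidence

Margin of error = z* · σ/√n = 1.645 · 9.1/√219 = 1.01

CI: (27.9 - 1.01, 27.9 + 1.01) = (26.89, 28.91)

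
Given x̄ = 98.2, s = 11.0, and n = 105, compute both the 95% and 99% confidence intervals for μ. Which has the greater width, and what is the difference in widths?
99% CI is wider by 1.37

df = 104
95% CI: t* = 1.983, (96.07, 100.33), width = 2 · t* · s/√n = 4.26
99% CI: t* = 2.624, (95.38, 101.02), width = 2 · t* · s/√n = 5.63

The 99% CI is wider by 5.63 - 4.26 = 1.37.
Higher confidence requires a wider interval.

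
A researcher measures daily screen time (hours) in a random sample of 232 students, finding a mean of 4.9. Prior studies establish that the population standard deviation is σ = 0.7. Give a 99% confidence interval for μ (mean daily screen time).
(4.78, 5.02)

z-interval (σ known):
z* = 2.576 for 99% confidence

Margin of error = z* · σ/√n = 2.576 · 0.7/√232 = 0.12

CI: (4.9 - 0.12, 4.9 + 0.12) = (4.78, 5.02)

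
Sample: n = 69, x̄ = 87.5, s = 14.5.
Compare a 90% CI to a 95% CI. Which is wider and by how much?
95% CI is wider by 1.14

df = 68
90% CI: t* = 1.668, (84.59, 90.41), width = 2 · t* · s/√n = 5.82
95% CI: t* = 1.995, (84.02, 90.98), width = 2 · t* · s/√n = 6.96

The 95% CI is wider by 6.96 - 5.82 = 1.14.
Higher confidence requires a wider interval.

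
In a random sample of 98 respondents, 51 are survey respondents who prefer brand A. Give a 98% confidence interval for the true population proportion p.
(0.403, 0.638)

Proportion CI:
p̂ = 51/98 = 0.52041
SE = √(p̂(1-p̂)/n) = √(0.52041 · 0.47959 / 98) = 0.05047

z* = 2.326
Margin = z* · SE = 2.326 · 0.05047 = 0.1174

CI: 0.52041 ± 0.1174 = (0.403, 0.638)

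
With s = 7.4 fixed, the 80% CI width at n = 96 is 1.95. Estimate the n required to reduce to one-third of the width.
n ≈ 864

CI width ∝ 1/√n
To reduce width by factor 3, need √n to grow by 3 → need 3² = 9 times as many samples.

Current: n = 96, width = 1.95
New: n = 864, width ≈ 0.65

Width reduced by factor of 1.95/0.65 = 3.00.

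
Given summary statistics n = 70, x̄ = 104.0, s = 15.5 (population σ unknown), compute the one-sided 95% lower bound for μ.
μ ≥ 100.91

Lower bound (one-sided):
t* = 1.667 (one-sided for 95%)
Lower bound = x̄ - t* · s/√n = 104.0 - 1.667 · 15.5/√70 = 100.91

We are 95% confident that μ ≥ 100.91.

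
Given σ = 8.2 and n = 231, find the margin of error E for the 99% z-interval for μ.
Margin of error = 1.39

Margin of error = z* · σ/√n
= 2.576 · 8.2/√231
= 2.576 · 8.2/15.1987
= 1.39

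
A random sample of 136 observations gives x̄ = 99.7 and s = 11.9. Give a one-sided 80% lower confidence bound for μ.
μ ≥ 98.84

Lower bound (one-sided):
t* = 0.844 (one-sided for 80%)
Lower bound = x̄ - t* · s/√n = 99.7 - 0.844 · 11.9/√136 = 98.84

We are 80% confident that μ ≥ 98.84.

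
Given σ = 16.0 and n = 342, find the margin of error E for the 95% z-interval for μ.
Margin of error = 1.70

Margin of error = z* · σ/√n
= 1.960 · 16.0/√342
= 1.960 · 16.0/18.4932
= 1.70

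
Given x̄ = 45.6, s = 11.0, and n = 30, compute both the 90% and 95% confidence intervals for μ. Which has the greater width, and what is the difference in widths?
95% CI is wider by 1.39

df = 29
90% CI: t* = 1.699, (42.19, 49.01), width = 2 · t* · s/√n = 6.82
95% CI: t* = 2.045, (41.49, 49.71), width = 2 · t* · s/√n = 8.21

The 95% CI is wider by 8.21 - 6.82 = 1.39.
Higher confidence requires a wider interval.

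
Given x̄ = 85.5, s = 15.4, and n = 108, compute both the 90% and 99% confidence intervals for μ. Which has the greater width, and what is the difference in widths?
99% CI is wider by 2.85

df = 107
90% CI: t* = 1.659, (83.04, 87.96), width = 2 · t* · s/√n = 4.92
99% CI: t* = 2.623, (81.61, 89.39), width = 2 · t* · s/√n = 7.77

The 99% CI is wider by 7.77 - 4.92 = 2.85.
Higher confidence requires a wider interval.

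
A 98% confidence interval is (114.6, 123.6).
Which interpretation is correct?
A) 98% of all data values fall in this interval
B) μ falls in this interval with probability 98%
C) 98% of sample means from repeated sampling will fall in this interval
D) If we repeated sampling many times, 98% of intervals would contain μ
D

A) Wrong — a CI is about the parameter μ, not individual data values.
B) Wrong — μ is fixed; the randomness lives in the interval, not in μ.
C) Wrong — coverage applies to intervals containing μ, not to future x̄ values.
D) Correct — this is the frequentist long-run coverage interpretation.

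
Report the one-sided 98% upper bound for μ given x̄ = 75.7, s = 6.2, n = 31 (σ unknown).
μ ≤ 78.09

Upper bound (one-sided):
t* = 2.147 (one-sided for 98%)
Upper bound = x̄ + t* · s/√n = 75.7 + 2.147 · 6.2/√31 = 78.09

We are 98% confident that μ ≤ 78.09.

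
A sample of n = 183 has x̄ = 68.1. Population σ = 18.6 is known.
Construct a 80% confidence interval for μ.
(66.34, 69.86)

z-interval (σ known):
z* = 1.282 for 80% confidence

Margin of error = z* · σ/√n = 1.282 · 18.6/√183 = 1.76

CI: (68.1 - 1.76, 68.1 + 1.76) = (66.34, 69.86)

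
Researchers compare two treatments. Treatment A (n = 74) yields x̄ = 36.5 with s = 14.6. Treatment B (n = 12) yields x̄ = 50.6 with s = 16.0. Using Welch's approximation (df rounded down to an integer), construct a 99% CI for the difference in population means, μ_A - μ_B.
(-28.75, 0.55)

Difference: x̄₁ - x̄₂ = -14.10
SE = √(s₁²/n₁ + s₂²/n₂) = √(14.6²/74 + 16.0²/12) = 4.9208
df = 14.13 → 14 (Welch–Satterthwaite, rounded down)
t* = 2.977

CI: -14.10 ± 2.977 · 4.9208 = -14.10 ± 14.65 = (-28.75, 0.55)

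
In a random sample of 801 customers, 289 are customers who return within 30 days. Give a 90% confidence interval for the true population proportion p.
(0.333, 0.389)

Proportion CI:
p̂ = 289/801 = 0.36080
SE = √(p̂(1-p̂)/n) = √(0.36080 · 0.63920 / 801) = 0.01697

z* = 1.645
Margin = z* · SE = 1.645 · 0.01697 = 0.0279

CI: 0.36080 ± 0.0279 = (0.333, 0.389)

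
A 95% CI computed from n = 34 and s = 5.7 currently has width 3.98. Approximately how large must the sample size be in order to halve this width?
n ≈ 136

CI width ∝ 1/√n
To reduce width by factor 2, need √n to grow by 2 → need 2² = 4 times as many samples.

Current: n = 34, width = 3.98
New: n = 136, width ≈ 1.93

Width reduced by factor of 3.98/1.93 = 2.06.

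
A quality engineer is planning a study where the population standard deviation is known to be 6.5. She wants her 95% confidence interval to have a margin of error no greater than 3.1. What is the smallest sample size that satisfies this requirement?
n ≥ 17

For margin E ≤ 3.1:
n ≥ (z* · σ / E)²
n ≥ (1.960 · 6.5 / 3.1)²
n ≥ 16.89

Minimum n = 17 (rounding up)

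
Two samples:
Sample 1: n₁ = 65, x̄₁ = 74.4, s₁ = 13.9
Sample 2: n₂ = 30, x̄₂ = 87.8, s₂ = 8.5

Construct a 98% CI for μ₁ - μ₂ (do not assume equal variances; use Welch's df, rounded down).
(-18.90, -7.90)

Difference: x̄₁ - x̄₂ = -13.40
SE = √(s₁²/n₁ + s₂²/n₂) = √(13.9²/65 + 8.5²/30) = 2.3197
df = 85.65 → 85 (Welch–Satterthwaite, rounded down)
t* = 2.371

CI: -13.40 ± 2.371 · 2.3197 = -13.40 ± 5.50 = (-18.90, -7.90)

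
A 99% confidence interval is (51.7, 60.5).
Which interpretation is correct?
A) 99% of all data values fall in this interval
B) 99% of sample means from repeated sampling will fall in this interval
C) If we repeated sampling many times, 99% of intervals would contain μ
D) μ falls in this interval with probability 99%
C

A) Wrong — a CI is about the parameter μ, not individual data values.
B) Wrong — coverage applies to intervals containing μ, not to future x̄ values.
C) Correct — this is the frequentist long-run coverage interpretation.
D) Wrong — μ is fixed; the randomness lives in the interval, not in μ.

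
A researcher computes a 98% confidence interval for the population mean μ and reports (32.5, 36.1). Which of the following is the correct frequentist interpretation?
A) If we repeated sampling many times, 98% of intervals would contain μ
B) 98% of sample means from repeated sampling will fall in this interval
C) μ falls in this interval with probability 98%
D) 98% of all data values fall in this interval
A

A) Correct — this is the frequentist long-run coverage interpretation.
B) Wrong — coverage applies to intervals containing μ, not to future x̄ values.
C) Wrong — μ is fixed; the randomness lives in the interval, not in μ.
D) Wrong — a CI is about the parameter μ, not individual data values.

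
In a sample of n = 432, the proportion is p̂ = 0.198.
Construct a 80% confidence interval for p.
(0.173, 0.223)

Proportion CI:
SE = √(p̂(1-p̂)/n) = √(0.198 · 0.802 / 432) = 0.01917

z* = 1.282
Margin = z* · SE = 1.282 · 0.01917 = 0.0246

CI: 0.198 ± 0.0246 = (0.173, 0.223)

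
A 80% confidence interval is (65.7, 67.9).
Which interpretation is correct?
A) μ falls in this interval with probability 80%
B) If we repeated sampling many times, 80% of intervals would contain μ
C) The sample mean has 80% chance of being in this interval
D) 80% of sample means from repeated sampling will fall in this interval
B

A) Wrong — μ is fixed; the randomness lives in the interval, not in μ.
B) Correct — this is the frequentist long-run coverage interpretation.
C) Wrong — x̄ is observed and sits in the interval by construction.
D) Wrong — coverage applies to intervals containing μ, not to future x̄ values.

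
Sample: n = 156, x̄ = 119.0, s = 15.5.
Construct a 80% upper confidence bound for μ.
μ ≤ 120.05

Upper bound (one-sided):
t* = 0.844 (one-sided for 80%)
Upper bound = x̄ + t* · s/√n = 119.0 + 0.844 · 15.5/√156 = 120.05

We are 80% confident that μ ≤ 120.05.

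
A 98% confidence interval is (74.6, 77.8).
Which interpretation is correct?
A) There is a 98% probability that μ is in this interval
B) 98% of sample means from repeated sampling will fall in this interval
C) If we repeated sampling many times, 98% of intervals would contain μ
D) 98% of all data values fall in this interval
C

A) Wrong — μ is fixed; the randomness lives in the interval, not in μ.
B) Wrong — coverage applies to intervals containing μ, not to future x̄ values.
C) Correct — this is the frequentist long-run coverage interpretation.
D) Wrong — a CI is about the parameter μ, not individual data values.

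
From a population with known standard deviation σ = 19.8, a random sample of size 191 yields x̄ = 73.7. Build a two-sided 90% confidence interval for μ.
(71.34, 76.06)

z-interval (σ known):
z* = 1.645 for 90% confidence

Margin of error = z* · σ/√n = 1.645 · 19.8/√191 = 2.36

CI: (73.7 - 2.36, 73.7 + 2.36) = (71.34, 76.06)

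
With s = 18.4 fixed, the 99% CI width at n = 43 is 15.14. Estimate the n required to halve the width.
n ≈ 172

CI width ∝ 1/√n
To reduce width by factor 2, need √n to grow by 2 → need 2² = 4 times as many samples.

Current: n = 43, width = 15.14
New: n = 172, width ≈ 7.31

Width reduced by factor of 15.14/7.31 = 2.07.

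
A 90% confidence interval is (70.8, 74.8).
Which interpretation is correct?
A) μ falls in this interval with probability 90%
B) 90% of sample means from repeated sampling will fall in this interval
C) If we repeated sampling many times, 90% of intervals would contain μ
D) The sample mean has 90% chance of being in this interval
C

A) Wrong — μ is fixed; the randomness lives in the interval, not in μ.
B) Wrong — coverage applies to intervals containing μ, not to future x̄ values.
C) Correct — this is the frequentist long-run coverage interpretation.
D) Wrong — x̄ is observed and sits in the interval by construction.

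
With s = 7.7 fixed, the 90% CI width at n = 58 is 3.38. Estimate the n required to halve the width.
n ≈ 232

CI width ∝ 1/√n
To reduce width by factor 2, need √n to grow by 2 → need 2² = 4 times as many samples.

Current: n = 58, width = 3.38
New: n = 232, width ≈ 1.67

Width reduced by factor of 3.38/1.67 = 2.02.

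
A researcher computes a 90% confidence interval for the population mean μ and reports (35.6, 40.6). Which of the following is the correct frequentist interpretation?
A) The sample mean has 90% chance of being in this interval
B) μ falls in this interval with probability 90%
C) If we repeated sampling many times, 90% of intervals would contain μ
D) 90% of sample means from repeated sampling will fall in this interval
C

A) Wrong — x̄ is observed and sits in the interval by construction.
B) Wrong — μ is fixed; the randomness lives in the interval, not in μ.
C) Correct — this is the frequentist long-run coverage interpretation.
D) Wrong — coverage applies to intervals containing μ, not to future x̄ values.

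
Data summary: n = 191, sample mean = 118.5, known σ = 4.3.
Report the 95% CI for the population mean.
(117.89, 119.11)

z-interval (σ known):
z* = 1.960 for 95% confidence

Margin of error = z* · σ/√n = 1.960 · 4.3/√191 = 0.61

CI: (118.5 - 0.61, 118.5 + 0.61) = (117.89, 119.11)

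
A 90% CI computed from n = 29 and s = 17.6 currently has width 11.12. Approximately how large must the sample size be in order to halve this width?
n ≈ 116

CI width ∝ 1/√n
To reduce width by factor 2, need √n to grow by 2 → need 2² = 4 times as many samples.

Current: n = 29, width = 11.12
New: n = 116, width ≈ 5.42

Width reduced by factor of 11.12/5.42 = 2.05.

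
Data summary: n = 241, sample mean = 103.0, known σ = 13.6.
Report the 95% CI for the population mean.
(101.28, 104.72)

z-interval (σ known):
z* = 1.960 for 95% confidence

Margin of error = z* · σ/√n = 1.960 · 13.6/√241 = 1.72

CI: (103.0 - 1.72, 103.0 + 1.72) = (101.28, 104.72)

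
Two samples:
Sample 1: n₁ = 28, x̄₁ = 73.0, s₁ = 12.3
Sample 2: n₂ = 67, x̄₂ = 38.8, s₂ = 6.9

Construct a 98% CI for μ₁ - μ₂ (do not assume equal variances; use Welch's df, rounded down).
(28.16, 40.24)

Difference: x̄₁ - x̄₂ = 34.20
SE = √(s₁²/n₁ + s₂²/n₂) = √(12.3²/28 + 6.9²/67) = 2.4726
df = 34.33 → 34 (Welch–Satterthwaite, rounded down)
t* = 2.441

CI: 34.20 ± 2.441 · 2.4726 = 34.20 ± 6.04 = (28.16, 40.24)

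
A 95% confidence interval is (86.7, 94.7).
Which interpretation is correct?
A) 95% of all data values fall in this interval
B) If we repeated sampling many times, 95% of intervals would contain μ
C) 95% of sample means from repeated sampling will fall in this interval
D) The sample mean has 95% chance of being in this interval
B

A) Wrong — a CI is about the parameter μ, not individual data values.
B) Correct — this is the frequentist long-run coverage interpretation.
C) Wrong — coverage applies to intervals containing μ, not to future x̄ values.
D) Wrong — x̄ is observed and sits in the interval by construction.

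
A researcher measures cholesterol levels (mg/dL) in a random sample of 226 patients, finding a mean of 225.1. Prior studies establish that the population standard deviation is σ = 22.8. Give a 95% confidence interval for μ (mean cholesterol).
(222.13, 228.07)

z-interval (σ known):
z* = 1.960 for 95% confidence

Margin of error = z* · σ/√n = 1.960 · 22.8/√226 = 2.97

CI: (225.1 - 2.97, 225.1 + 2.97) = (222.13, 228.07)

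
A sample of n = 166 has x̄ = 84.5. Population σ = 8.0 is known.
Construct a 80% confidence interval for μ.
(83.70, 85.30)

z-interval (σ known):
z* = 1.282 for 80% confidence

Margin of error = z* · σ/√n = 1.282 · 8.0/√166 = 0.80

CI: (84.5 - 0.80, 84.5 + 0.80) = (83.70, 85.30)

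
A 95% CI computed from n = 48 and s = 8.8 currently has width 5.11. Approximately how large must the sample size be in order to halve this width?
n ≈ 192

CI width ∝ 1/√n
To reduce width by factor 2, need √n to grow by 2 → need 2² = 4 times as many samples.

Current: n = 48, width = 5.11
New: n = 192, width ≈ 2.50

Width reduced by factor of 5.11/2.50 = 2.04.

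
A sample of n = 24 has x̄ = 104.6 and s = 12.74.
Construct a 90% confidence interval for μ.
(100.14, 109.06)

t-interval (σ unknown):
df = n - 1 = 23
t* = 1.714 for 90% confidence

Margin of error = t* · s/√n = 1.714 · 12.74/√24 = 4.46

CI: (100.14, 109.06)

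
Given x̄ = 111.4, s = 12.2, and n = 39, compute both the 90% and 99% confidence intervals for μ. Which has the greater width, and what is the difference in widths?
99% CI is wider by 4.01

df = 38
90% CI: t* = 1.686, (108.11, 114.69), width = 2 · t* · s/√n = 6.59
99% CI: t* = 2.712, (106.10, 116.70), width = 2 · t* · s/√n = 10.60

The 99% CI is wider by 10.60 - 6.59 = 4.01.
Higher confidence requires a wider interval.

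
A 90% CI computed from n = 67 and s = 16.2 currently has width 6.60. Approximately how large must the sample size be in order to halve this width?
n ≈ 268

CI width ∝ 1/√n
To reduce width by factor 2, need √n to grow by 2 → need 2² = 4 times as many samples.

Current: n = 67, width = 6.60
New: n = 268, width ≈ 3.27

Width reduced by factor of 6.60/3.27 = 2.02.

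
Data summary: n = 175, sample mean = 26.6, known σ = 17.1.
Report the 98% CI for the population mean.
(23.59, 29.61)

z-interval (σ known):
z* = 2.326 for 98% confidence

Margin of error = z* · σ/√n = 2.326 · 17.1/√175 = 3.01

CI: (26.6 - 3.01, 26.6 + 3.01) = (23.59, 29.61)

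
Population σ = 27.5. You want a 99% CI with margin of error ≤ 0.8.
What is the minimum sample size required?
n ≥ 7842

For margin E ≤ 0.8:
n ≥ (z* · σ / E)²
n ≥ (2.576 · 27.5 / 0.8)²
n ≥ 7841.10

Minimum n = 7842 (rounding up)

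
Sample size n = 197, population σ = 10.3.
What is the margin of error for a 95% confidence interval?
Margin of error = 1.44

Margin of error = z* · σ/√n
= 1.960 · 10.3/√197
= 1.960 · 10.3/14.0357
= 1.44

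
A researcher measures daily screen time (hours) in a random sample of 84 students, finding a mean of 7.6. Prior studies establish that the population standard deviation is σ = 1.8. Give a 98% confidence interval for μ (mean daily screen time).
(7.14, 8.06)

z-interval (σ known):
z* = 2.326 for 98% confidence

Margin of error = z* · σ/√n = 2.326 · 1.8/√84 = 0.46

CI: (7.6 - 0.46, 7.6 + 0.46) = (7.14, 8.06)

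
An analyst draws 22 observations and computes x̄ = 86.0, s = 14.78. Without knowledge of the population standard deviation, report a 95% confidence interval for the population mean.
(79.45, 92.55)

t-interval (σ unknown):
df = n - 1 = 21
t* = 2.080 for 95% confidence

Margin of error = t* · s/√n = 2.080 · 14.78/√22 = 6.55

CI: (79.45, 92.55)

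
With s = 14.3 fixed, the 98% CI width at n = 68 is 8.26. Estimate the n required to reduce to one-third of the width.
n ≈ 612

CI width ∝ 1/√n
To reduce width by factor 3, need √n to grow by 3 → need 3² = 9 times as many samples.

Current: n = 68, width = 8.26
New: n = 612, width ≈ 2.70

Width reduced by factor of 8.26/2.70 = 3.06.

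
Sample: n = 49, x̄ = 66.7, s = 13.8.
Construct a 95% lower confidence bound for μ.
μ ≥ 63.39

Lower bound (one-sided):
t* = 1.677 (one-sided for 95%)
Lower bound = x̄ - t* · s/√n = 66.7 - 1.677 · 13.8/√49 = 63.39

We are 95% confident that μ ≥ 63.39.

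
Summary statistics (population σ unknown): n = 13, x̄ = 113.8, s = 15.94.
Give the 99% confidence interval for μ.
(100.29, 127.31)

t-interval (σ unknown):
df = n - 1 = 12
t* = 3.055 for 99% confidence

Margin of error = t* · s/√n = 3.055 · 15.94/√13 = 13.51

CI: (100.29, 127.31)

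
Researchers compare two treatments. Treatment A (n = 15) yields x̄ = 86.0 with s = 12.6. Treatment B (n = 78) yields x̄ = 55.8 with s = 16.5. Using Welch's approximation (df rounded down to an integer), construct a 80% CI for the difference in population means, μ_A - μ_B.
(25.26, 35.14)

Difference: x̄₁ - x̄₂ = 30.20
SE = √(s₁²/n₁ + s₂²/n₂) = √(12.6²/15 + 16.5²/78) = 3.7516
df = 24.28 → 24 (Welch–Satterthwaite, rounded down)
t* = 1.318

CI: 30.20 ± 1.318 · 3.7516 = 30.20 ± 4.94 = (25.26, 35.14)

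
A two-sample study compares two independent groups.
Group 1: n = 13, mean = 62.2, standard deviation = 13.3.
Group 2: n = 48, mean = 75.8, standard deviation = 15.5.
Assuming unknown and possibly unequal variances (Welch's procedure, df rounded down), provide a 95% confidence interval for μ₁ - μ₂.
(-22.57, -4.63)

Difference: x̄₁ - x̄₂ = -13.60
SE = √(s₁²/n₁ + s₂²/n₂) = √(13.3²/13 + 15.5²/48) = 4.3142
df = 21.70 → 21 (Welch–Satterthwaite, rounded down)
t* = 2.080

CI: -13.60 ± 2.080 · 4.3142 = -13.60 ± 8.97 = (-22.57, -4.63)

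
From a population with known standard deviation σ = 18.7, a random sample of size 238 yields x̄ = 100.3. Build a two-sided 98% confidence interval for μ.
(97.48, 103.12)

z-interval (σ known):
z* = 2.326 for 98% confidence

Margin of error = z* · σ/√n = 2.326 · 18.7/√238 = 2.82

CI: (100.3 - 2.82, 100.3 + 2.82) = (97.48, 103.12)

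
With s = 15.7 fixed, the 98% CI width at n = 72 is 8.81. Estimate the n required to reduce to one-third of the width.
n ≈ 648

CI width ∝ 1/√n
To reduce width by factor 3, need √n to grow by 3 → need 3² = 9 times as many samples.

Current: n = 72, width = 8.81
New: n = 648, width ≈ 2.88

Width reduced by factor of 8.81/2.88 = 3.06.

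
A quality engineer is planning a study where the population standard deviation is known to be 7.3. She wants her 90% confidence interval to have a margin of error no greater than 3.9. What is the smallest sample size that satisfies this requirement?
n ≥ 10

For margin E ≤ 3.9:
n ≥ (z* · σ / E)²
n ≥ (1.645 · 7.3 / 3.9)²
n ≥ 9.48

Minimum n = 10 (rounding up)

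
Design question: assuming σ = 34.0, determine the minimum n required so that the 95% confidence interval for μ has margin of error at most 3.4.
n ≥ 385

For margin E ≤ 3.4:
n ≥ (z* · σ / E)²
n ≥ (1.960 · 34.0 / 3.4)²
n ≥ 384.16

Minimum n = 385 (rounding up)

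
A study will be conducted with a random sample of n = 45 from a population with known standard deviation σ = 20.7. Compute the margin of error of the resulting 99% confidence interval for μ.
Margin of error = 7.95

Margin of error = z* · σ/√n
= 2.576 · 20.7/√45
= 2.576 · 20.7/6.7082
= 7.95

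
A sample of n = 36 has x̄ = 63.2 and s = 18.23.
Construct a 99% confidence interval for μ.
(54.92, 71.48)

t-interval (σ unknown):
df = n - 1 = 35
t* = 2.724 for 99% confidence

Margin of error = t* · s/√n = 2.724 · 18.23/√36 = 8.28

CI: (54.92, 71.48)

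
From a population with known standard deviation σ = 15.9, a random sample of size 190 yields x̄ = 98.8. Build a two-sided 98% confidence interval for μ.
(96.12, 101.48)

z-interval (σ known):
z* = 2.326 for 98% confidence

Margin of error = z* · σ/√n = 2.326 · 15.9/√190 = 2.68

CI: (98.8 - 2.68, 98.8 + 2.68) = (96.12, 101.48)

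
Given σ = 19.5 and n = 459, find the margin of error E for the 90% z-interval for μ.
Margin of error = 1.50

Margin of error = z* · σ/√n
= 1.645 · 19.5/√459
= 1.645 · 19.5/21.4243
= 1.50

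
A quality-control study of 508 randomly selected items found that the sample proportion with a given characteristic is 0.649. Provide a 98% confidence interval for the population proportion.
(0.600, 0.698)

Proportion CI:
SE = √(p̂(1-p̂)/n) = √(0.649 · 0.351 / 508) = 0.02118

z* = 2.326
Margin = z* · SE = 2.326 · 0.02118 = 0.0493

CI: 0.649 ± 0.0493 = (0.600, 0.698)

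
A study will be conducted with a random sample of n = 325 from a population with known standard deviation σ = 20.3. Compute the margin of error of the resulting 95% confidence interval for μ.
Margin of error = 2.21

Margin of error = z* · σ/√n
= 1.960 · 20.3/√325
= 1.960 · 20.3/18.0278
= 2.21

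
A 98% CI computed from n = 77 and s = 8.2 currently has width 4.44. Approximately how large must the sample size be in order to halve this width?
n ≈ 308

CI width ∝ 1/√n
To reduce width by factor 2, need √n to grow by 2 → need 2² = 4 times as many samples.

Current: n = 77, width = 4.44
New: n = 308, width ≈ 2.19

Width reduced by factor of 4.44/2.19 = 2.03.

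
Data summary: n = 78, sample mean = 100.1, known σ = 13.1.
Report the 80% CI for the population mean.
(98.20, 102.00)

z-interval (σ known):
z* = 1.282 for 80% confidence

Margin of error = z* · σ/√n = 1.282 · 13.1/√78 = 1.90

CI: (100.1 - 1.90, 100.1 + 1.90) = (98.20, 102.00)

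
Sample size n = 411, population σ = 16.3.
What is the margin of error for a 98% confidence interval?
Margin of error = 1.87

Margin of error = z* · σ/√n
= 2.326 · 16.3/√411
= 2.326 · 16.3/20.2731
= 1.87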